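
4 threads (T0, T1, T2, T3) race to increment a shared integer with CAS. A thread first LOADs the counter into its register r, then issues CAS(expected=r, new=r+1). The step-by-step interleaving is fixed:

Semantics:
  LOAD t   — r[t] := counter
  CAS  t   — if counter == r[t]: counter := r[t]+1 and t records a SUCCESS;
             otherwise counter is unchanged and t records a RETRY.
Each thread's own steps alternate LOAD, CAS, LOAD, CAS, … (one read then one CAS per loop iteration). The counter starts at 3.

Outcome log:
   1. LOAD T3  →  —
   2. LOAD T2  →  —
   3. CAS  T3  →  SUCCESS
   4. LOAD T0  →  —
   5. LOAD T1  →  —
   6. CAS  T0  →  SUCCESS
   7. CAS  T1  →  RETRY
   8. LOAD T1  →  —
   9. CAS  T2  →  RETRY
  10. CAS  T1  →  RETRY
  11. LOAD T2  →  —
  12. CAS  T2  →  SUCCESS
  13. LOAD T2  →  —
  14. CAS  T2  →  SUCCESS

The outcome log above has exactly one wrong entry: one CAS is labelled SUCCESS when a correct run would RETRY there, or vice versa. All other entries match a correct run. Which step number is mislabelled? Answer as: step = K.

step = 10

Reference trace:
T3 LOAD — after: cnt=3, r=3 — load
T2 LOAD — after: cnt=3, r=3 — load
T3 CAS — after: cnt=4, r=3 — ok
T0 LOAD — after: cnt=4, r=4 — load
T1 LOAD — after: cnt=4, r=4 — load
T0 CAS — after: cnt=5, r=4 — ok
T1 CAS — after: cnt=5, r=4 — retry
T1 LOAD — after: cnt=5, r=5 — load
T2 CAS — after: cnt=5, r=3 — retry
T1 CAS — after: cnt=6, r=5 — ok
T2 LOAD — after: cnt=6, r=6 — load
T2 CAS — after: cnt=7, r=6 — ok
T2 LOAD — after: cnt=7, r=7 — load
T2 CAS — after: cnt=8, r=7 — ok
Log disagrees first at step 10.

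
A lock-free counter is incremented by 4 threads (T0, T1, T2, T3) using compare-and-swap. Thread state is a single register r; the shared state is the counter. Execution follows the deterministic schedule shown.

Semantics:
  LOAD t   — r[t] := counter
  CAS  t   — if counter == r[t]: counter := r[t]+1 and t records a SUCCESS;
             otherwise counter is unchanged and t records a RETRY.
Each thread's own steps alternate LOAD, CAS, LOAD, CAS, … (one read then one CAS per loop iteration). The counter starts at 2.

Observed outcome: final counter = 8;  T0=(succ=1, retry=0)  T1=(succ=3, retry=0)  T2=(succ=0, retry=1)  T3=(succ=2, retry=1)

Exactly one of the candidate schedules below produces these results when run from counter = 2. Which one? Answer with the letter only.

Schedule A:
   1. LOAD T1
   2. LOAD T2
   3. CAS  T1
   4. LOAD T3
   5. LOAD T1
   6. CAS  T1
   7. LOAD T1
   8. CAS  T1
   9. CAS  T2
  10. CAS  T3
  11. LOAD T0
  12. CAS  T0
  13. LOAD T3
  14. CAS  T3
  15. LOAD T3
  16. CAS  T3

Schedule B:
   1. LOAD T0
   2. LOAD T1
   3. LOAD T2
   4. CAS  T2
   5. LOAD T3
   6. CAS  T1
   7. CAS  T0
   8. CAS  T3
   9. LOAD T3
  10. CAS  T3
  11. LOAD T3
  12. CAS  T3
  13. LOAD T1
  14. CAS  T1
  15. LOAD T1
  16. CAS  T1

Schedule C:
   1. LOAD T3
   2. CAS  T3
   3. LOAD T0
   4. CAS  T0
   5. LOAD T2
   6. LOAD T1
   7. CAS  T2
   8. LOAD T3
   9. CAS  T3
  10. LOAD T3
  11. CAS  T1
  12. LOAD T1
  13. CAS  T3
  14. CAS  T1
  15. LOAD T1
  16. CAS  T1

Tracing schedule A:
T1 LOAD — after: cnt=2, r=2 — load
T2 LOAD — after: cnt=2, r=2 — load
T1 CAS — after: cnt=3, r=2 — ok
T3 LOAD — after: cnt=3, r=3 — load
T1 LOAD — after: cnt=3, r=3 — load
T1 CAS — after: cnt=4, r=3 — ok
T1 LOAD — after: cnt=4, r=4 — load
T1 CAS — after: cnt=5, r=4 — ok
T2 CAS — after: cnt=5, r=2 — retry
T3 CAS — after: cnt=5, r=3 — retry
T0 LOAD — after: cnt=5, r=5 — load
T0 CAS — after: cnt=6, r=5 — ok
T3 LOAD — after: cnt=6, r=6 — load
T3 CAS — after: cnt=7, r=6 — ok
T3 LOAD — after: cnt=7, r=7 — load
T3 CAS — after: cnt=8, r=7 — ok

A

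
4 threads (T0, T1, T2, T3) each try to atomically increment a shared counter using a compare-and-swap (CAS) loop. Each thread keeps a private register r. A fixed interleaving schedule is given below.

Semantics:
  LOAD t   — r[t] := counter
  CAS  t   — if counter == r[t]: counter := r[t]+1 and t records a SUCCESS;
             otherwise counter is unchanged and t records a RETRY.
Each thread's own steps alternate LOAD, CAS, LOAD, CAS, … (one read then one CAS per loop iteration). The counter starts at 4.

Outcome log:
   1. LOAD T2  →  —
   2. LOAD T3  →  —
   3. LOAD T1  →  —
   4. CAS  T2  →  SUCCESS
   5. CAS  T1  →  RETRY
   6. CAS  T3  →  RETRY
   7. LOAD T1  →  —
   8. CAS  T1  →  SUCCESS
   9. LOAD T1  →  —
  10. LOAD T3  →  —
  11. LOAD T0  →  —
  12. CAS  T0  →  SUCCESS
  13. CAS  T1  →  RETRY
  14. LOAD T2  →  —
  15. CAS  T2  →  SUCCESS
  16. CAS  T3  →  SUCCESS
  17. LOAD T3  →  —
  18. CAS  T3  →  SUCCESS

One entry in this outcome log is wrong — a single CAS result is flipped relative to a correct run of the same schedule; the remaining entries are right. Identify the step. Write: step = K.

Re-executing:
T2 LOAD — after: cnt=4, r=4 — load
T3 LOAD — after: cnt=4, r=4 — load
T1 LOAD — after: cnt=4, r=4 — load
T2 CAS — after: cnt=5, r=4 — ok
T1 CAS — after: cnt=5, r=4 — retry
T3 CAS — after: cnt=5, r=4 — retry
T1 LOAD — after: cnt=5, r=5 — load
T1 CAS — after: cnt=6, r=5 — ok
T1 LOAD — after: cnt=6, r=6 — load
T3 LOAD — after: cnt=6, r=6 — load
T0 LOAD — after: cnt=6, r=6 — load
T0 CAS — after: cnt=7, r=6 — ok
T1 CAS — after: cnt=7, r=6 — retry
T2 LOAD — after: cnt=7, r=7 — load
T2 CAS — after: cnt=8, r=7 — ok
T3 CAS — after: cnt=8, r=6 — retry
T3 LOAD — after: cnt=8, r=8 — load
T3 CAS — after: cnt=9, r=8 — ok
Mismatch at 16.

step = 16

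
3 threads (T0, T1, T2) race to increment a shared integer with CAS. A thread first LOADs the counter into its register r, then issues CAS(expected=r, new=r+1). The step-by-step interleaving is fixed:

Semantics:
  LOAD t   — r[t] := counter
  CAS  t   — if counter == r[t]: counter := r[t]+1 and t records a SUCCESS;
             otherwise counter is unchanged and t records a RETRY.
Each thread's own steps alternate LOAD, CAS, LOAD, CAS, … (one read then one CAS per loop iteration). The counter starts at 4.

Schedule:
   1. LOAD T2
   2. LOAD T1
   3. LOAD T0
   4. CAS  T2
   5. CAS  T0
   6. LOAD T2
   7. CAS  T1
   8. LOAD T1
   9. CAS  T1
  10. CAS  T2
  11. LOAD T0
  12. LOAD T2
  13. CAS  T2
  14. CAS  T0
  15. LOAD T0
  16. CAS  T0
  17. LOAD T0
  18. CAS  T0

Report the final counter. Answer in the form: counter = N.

1. LOAD T2 → mem=4 r[T2]=4 [LOAD]
2. LOAD T1 → mem=4 r[T1]=4 [LOAD]
3. LOAD T0 → mem=4 r[T0]=4 [LOAD]
4. CAS T2 → mem=5 r[T2]=4 [OK]
5. CAS T0 → mem=5 r[T0]=4 [RETRY]
6. LOAD T2 → mem=5 r[T2]=5 [LOAD]
7. CAS T1 → mem=5 r[T1]=4 [RETRY]
8. LOAD T1 → mem=5 r[T1]=5 [LOAD]
9. CAS T1 → mem=6 r[T1]=5 [OK]
10. CAS T2 → mem=6 r[T2]=5 [RETRY]
11. LOAD T0 → mem=6 r[T0]=6 [LOAD]
12. LOAD T2 → mem=6 r[T2]=6 [LOAD]
13. CAS T2 → mem=7 r[T2]=6 [OK]
14. CAS T0 → mem=7 r[T0]=6 [RETRY]
15. LOAD T0 → mem=7 r[T0]=7 [LOAD]
16. CAS T0 → mem=8 r[T0]=7 [OK]
17. LOAD T0 → mem=8 r[T0]=8 [LOAD]
18. CAS T0 → mem=9 r[T0]=8 [OK]

counter = 9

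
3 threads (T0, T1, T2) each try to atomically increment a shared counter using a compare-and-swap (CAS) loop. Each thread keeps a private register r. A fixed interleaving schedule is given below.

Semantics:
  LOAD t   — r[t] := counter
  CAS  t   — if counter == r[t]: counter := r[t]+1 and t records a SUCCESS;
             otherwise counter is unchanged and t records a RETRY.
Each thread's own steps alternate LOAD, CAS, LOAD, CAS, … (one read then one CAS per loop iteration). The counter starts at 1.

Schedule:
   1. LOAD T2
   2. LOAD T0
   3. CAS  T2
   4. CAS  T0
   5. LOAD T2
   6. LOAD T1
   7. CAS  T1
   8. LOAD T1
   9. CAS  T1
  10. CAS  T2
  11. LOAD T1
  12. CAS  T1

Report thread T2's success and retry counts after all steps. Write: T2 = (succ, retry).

   1) LOAD T2:  M=1  r_T2=1
   2) LOAD T0:  M=1  r_T0=1
   3) CAS  T2:  M=2  r_T2=1 ✓
   4) CAS  T0:  M=2  r_T0=1 ✗
   5) LOAD T2:  M=2  r_T2=2
   6) LOAD T1:  M=2  r_T1=2
   7) CAS  T1:  M=3  r_T1=2 ✓
   8) LOAD T1:  M=3  r_T1=3
   9) CAS  T1:  M=4  r_T1=3 ✓
  10) CAS  T2:  M=4  r_T2=2 ✗
  11) LOAD T1:  M=4  r_T1=4
  12) CAS  T1:  M=5  r_T1=4 ✓

T2 = (1, 1)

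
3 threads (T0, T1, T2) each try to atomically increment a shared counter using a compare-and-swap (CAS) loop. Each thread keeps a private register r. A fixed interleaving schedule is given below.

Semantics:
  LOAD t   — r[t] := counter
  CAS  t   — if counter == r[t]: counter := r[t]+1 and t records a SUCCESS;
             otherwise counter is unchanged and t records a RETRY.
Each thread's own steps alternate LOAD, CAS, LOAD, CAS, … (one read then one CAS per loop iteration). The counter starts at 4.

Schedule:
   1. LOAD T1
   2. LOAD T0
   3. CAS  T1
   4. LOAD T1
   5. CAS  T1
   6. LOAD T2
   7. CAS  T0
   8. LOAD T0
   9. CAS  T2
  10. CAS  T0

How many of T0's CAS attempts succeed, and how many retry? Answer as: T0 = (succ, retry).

T0 = (0, 2)

T1 LOAD — after: cnt=4, r=4 — load
T0 LOAD — after: cnt=4, r=4 — load
T1 CAS — after: cnt=5, r=4 — ok
T1 LOAD — after: cnt=5, r=5 — load
T1 CAS — after: cnt=6, r=5 — ok
T2 LOAD — after: cnt=6, r=6 — load
T0 CAS — after: cnt=6, r=4 — retry
T0 LOAD — after: cnt=6, r=6 — load
T2 CAS — after: cnt=7, r=6 — ok
T0 CAS — after: cnt=7, r=6 — retry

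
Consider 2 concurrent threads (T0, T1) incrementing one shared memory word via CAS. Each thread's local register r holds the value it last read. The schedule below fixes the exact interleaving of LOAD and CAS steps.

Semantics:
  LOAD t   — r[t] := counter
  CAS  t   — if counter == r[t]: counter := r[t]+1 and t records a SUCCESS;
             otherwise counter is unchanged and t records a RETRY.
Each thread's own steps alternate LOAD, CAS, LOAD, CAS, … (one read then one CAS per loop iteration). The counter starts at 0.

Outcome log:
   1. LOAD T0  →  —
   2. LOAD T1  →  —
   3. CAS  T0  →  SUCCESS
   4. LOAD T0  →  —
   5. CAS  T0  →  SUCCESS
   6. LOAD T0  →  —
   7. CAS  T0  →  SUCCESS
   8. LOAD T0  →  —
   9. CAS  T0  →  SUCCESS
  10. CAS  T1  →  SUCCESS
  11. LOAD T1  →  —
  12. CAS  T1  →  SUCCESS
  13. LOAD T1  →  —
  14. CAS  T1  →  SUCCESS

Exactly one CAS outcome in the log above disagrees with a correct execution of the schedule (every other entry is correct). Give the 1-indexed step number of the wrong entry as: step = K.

Re-executing:
#1 T0 reads 0
#2 T1 reads 0
#3 T0 CAS(0→1) writes; counter now 1
#4 T0 reads 1
#5 T0 CAS(1→2) writes; counter now 2
#6 T0 reads 2
#7 T0 CAS(2→3) writes; counter now 3
#8 T0 reads 3
#9 T0 CAS(3→4) writes; counter now 4
#10 T1 CAS(0→1) fails; counter now 4
#11 T1 reads 4
#12 T1 CAS(4→5) writes; counter now 5
#13 T1 reads 5
#14 T1 CAS(5→6) writes; counter now 6
Mismatch at 10.

step = 10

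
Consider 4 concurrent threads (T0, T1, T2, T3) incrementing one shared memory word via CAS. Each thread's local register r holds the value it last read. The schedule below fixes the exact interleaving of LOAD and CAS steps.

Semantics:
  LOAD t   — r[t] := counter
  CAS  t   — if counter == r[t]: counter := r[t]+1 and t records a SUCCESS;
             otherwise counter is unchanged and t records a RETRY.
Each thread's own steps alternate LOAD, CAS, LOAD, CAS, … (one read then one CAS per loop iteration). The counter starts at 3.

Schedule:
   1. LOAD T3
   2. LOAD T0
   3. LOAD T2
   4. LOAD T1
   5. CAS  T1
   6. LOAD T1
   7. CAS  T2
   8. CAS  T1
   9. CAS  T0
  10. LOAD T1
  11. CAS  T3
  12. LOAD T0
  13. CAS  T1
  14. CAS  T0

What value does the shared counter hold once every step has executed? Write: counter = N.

counter = 6

   1) LOAD T3:  M=3  r_T3=3
   2) LOAD T0:  M=3  r_T0=3
   3) LOAD T2:  M=3  r_T2=3
   4) LOAD T1:  M=3  r_T1=3
   5) CAS  T1:  M=4  r_T1=3 ✓
   6) LOAD T1:  M=4  r_T1=4
   7) CAS  T2:  M=4  r_T2=3 ✗
   8) CAS  T1:  M=5  r_T1=4 ✓
   9) CAS  T0:  M=5  r_T0=3 ✗
  10) LOAD T1:  M=5  r_T1=5
  11) CAS  T3:  M=5  r_T3=3 ✗
  12) LOAD T0:  M=5  r_T0=5
  13) CAS  T1:  M=6  r_T1=5 ✓
  14) CAS  T0:  M=6  r_T0=5 ✗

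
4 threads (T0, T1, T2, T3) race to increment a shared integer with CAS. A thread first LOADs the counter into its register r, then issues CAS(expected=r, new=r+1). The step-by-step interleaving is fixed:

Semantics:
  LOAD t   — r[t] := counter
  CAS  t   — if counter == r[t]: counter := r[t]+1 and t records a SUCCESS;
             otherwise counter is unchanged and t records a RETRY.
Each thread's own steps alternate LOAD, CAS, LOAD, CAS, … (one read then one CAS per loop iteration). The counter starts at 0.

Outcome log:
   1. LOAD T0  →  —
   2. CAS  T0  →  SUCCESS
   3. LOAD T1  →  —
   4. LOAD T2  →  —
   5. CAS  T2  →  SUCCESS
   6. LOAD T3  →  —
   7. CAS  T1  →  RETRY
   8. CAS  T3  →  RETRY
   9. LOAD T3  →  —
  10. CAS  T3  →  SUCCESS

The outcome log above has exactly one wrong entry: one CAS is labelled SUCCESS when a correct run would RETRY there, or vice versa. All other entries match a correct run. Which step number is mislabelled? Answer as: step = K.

Reference trace:
[1] T0.load  rd  (counter 0, T0.r 0)
[2] T0.cas  hit  (counter 1, T0.r 0)
[3] T1.load  rd  (counter 1, T1.r 1)
[4] T2.load  rd  (counter 1, T2.r 1)
[5] T2.cas  hit  (counter 2, T2.r 1)
[6] T3.load  rd  (counter 2, T3.r 2)
[7] T1.cas  miss  (counter 2, T1.r 1)
[8] T3.cas  hit  (counter 3, T3.r 2)
[9] T3.load  rd  (counter 3, T3.r 3)
[10] T3.cas  hit  (counter 4, T3.r 3)
Log disagrees first at step 8.

step = 8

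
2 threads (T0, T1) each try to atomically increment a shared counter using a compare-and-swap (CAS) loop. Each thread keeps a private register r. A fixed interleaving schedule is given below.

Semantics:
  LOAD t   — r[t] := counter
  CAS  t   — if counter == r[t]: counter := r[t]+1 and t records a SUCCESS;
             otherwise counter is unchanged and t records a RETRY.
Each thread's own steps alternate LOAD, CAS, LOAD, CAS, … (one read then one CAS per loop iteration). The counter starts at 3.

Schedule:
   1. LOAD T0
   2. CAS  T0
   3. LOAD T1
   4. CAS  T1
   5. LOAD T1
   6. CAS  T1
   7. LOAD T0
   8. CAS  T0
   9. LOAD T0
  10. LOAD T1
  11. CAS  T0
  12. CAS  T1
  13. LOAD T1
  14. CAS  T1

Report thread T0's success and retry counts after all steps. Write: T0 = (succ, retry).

step 1: T0 LOAD ⇒ load; ctr=3 reg=3
step 2: T0 CAS ⇒ ok; ctr=4 reg=3
step 3: T1 LOAD ⇒ load; ctr=4 reg=4
step 4: T1 CAS ⇒ ok; ctr=5 reg=4
step 5: T1 LOAD ⇒ load; ctr=5 reg=5
step 6: T1 CAS ⇒ ok; ctr=6 reg=5
step 7: T0 LOAD ⇒ load; ctr=6 reg=6
step 8: T0 CAS ⇒ ok; ctr=7 reg=6
step 9: T0 LOAD ⇒ load; ctr=7 reg=7
step 10: T1 LOAD ⇒ load; ctr=7 reg=7
step 11: T0 CAS ⇒ ok; ctr=8 reg=7
step 12: T1 CAS ⇒ retry; ctr=8 reg=7
step 13: T1 LOAD ⇒ load; ctr=8 reg=8
step 14: T1 CAS ⇒ ok; ctr=9 reg=8

T0 = (3, 0)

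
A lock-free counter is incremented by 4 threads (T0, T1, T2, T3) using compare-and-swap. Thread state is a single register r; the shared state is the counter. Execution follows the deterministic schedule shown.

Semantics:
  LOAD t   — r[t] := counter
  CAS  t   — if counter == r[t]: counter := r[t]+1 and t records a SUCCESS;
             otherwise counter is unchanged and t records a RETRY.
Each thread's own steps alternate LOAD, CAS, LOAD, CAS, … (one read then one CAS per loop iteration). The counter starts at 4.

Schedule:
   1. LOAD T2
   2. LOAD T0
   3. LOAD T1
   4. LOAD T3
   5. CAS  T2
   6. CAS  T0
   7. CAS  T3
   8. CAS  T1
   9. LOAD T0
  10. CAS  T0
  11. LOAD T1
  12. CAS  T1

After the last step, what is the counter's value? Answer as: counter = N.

counter = 7

step 1: T2 LOAD ⇒ load; ctr=4 reg=4
step 2: T0 LOAD ⇒ load; ctr=4 reg=4
step 3: T1 LOAD ⇒ load; ctr=4 reg=4
step 4: T3 LOAD ⇒ load; ctr=4 reg=4
step 5: T2 CAS ⇒ ok; ctr=5 reg=4
step 6: T0 CAS ⇒ retry; ctr=5 reg=4
step 7: T3 CAS ⇒ retry; ctr=5 reg=4
step 8: T1 CAS ⇒ retry; ctr=5 reg=4
step 9: T0 LOAD ⇒ load; ctr=5 reg=5
step 10: T0 CAS ⇒ ok; ctr=6 reg=5
step 11: T1 LOAD ⇒ load; ctr=6 reg=6
step 12: T1 CAS ⇒ ok; ctr=7 reg=6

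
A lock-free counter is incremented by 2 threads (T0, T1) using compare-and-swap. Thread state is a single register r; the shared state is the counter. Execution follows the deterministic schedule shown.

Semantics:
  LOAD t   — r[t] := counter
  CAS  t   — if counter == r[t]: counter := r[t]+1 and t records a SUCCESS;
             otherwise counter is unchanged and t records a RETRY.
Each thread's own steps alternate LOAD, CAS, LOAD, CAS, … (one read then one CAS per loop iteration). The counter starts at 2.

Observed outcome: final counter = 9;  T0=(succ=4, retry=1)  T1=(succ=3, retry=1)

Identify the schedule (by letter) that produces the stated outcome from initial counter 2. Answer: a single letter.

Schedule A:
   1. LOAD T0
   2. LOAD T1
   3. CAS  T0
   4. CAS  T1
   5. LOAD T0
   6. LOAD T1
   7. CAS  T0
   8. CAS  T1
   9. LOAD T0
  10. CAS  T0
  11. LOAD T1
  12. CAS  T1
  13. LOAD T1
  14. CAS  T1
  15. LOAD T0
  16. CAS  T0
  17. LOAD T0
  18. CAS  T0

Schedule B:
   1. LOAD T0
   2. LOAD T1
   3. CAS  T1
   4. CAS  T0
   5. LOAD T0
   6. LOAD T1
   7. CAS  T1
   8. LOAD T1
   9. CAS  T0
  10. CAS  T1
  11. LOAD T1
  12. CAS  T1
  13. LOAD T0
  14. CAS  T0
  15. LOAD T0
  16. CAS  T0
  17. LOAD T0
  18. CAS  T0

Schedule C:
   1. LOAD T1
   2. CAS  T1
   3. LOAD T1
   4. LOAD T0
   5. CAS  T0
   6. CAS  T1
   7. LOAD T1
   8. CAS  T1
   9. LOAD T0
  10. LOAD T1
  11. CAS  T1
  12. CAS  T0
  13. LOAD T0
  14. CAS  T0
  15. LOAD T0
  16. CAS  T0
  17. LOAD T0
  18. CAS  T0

Simulating candidate C:
[1] T1.load  rd  (counter 2, T1.r 2)
[2] T1.cas  hit  (counter 3, T1.r 2)
[3] T1.load  rd  (counter 3, T1.r 3)
[4] T0.load  rd  (counter 3, T0.r 3)
[5] T0.cas  hit  (counter 4, T0.r 3)
[6] T1.cas  miss  (counter 4, T1.r 3)
[7] T1.load  rd  (counter 4, T1.r 4)
[8] T1.cas  hit  (counter 5, T1.r 4)
[9] T0.load  rd  (counter 5, T0.r 5)
[10] T1.load  rd  (counter 5, T1.r 5)
[11] T1.cas  hit  (counter 6, T1.r 5)
[12] T0.cas  miss  (counter 6, T0.r 5)
[13] T0.load  rd  (counter 6, T0.r 6)
[14] T0.cas  hit  (counter 7, T0.r 6)
[15] T0.load  rd  (counter 7, T0.r 7)
[16] T0.cas  hit  (counter 8, T0.r 7)
[17] T0.load  rd  (counter 8, T0.r 8)
[18] T0.cas  hit  (counter 9, T0.r 8)

C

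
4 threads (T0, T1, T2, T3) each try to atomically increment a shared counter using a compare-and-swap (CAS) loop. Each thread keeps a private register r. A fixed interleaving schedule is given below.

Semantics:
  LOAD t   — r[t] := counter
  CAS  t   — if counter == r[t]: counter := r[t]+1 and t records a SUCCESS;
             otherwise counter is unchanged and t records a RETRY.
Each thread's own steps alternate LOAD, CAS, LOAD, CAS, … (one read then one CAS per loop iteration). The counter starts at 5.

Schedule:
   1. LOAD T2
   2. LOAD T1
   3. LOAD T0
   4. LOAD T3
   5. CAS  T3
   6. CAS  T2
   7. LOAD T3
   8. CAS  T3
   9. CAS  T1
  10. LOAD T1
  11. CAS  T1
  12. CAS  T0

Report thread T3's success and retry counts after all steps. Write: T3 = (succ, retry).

T2 LOAD — after: cnt=5, r=5 — load
T1 LOAD — after: cnt=5, r=5 — load
T0 LOAD — after: cnt=5, r=5 — load
T3 LOAD — after: cnt=5, r=5 — load
T3 CAS — after: cnt=6, r=5 — ok
T2 CAS — after: cnt=6, r=5 — retry
T3 LOAD — after: cnt=6, r=6 — load
T3 CAS — after: cnt=7, r=6 — ok
T1 CAS — after: cnt=7, r=5 — retry
T1 LOAD — after: cnt=7, r=7 — load
T1 CAS — after: cnt=8, r=7 — ok
T0 CAS — after: cnt=8, r=5 — retry

T3 = (2, 0)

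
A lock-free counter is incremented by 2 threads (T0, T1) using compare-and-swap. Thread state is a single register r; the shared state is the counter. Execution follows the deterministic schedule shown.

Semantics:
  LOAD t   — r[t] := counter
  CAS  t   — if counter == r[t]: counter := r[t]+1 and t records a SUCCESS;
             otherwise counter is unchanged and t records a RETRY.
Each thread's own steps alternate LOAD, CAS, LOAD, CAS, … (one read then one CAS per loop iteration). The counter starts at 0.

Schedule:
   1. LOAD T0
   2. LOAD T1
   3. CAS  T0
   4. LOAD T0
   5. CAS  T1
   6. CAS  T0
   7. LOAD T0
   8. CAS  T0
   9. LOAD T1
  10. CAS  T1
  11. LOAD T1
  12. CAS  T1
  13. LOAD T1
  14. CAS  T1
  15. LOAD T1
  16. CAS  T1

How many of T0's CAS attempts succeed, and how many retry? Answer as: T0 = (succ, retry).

1. LOAD T0 → mem=0 r[T0]=0 [LOAD]
2. LOAD T1 → mem=0 r[T1]=0 [LOAD]
3. CAS T0 → mem=1 r[T0]=0 [OK]
4. LOAD T0 → mem=1 r[T0]=1 [LOAD]
5. CAS T1 → mem=1 r[T1]=0 [RETRY]
6. CAS T0 → mem=2 r[T0]=1 [OK]
7. LOAD T0 → mem=2 r[T0]=2 [LOAD]
8. CAS T0 → mem=3 r[T0]=2 [OK]
9. LOAD T1 → mem=3 r[T1]=3 [LOAD]
10. CAS T1 → mem=4 r[T1]=3 [OK]
11. LOAD T1 → mem=4 r[T1]=4 [LOAD]
12. CAS T1 → mem=5 r[T1]=4 [OK]
13. LOAD T1 → mem=5 r[T1]=5 [LOAD]
14. CAS T1 → mem=6 r[T1]=5 [OK]
15. LOAD T1 → mem=6 r[T1]=6 [LOAD]
16. CAS T1 → mem=7 r[T1]=6 [OK]

T0 = (3, 0)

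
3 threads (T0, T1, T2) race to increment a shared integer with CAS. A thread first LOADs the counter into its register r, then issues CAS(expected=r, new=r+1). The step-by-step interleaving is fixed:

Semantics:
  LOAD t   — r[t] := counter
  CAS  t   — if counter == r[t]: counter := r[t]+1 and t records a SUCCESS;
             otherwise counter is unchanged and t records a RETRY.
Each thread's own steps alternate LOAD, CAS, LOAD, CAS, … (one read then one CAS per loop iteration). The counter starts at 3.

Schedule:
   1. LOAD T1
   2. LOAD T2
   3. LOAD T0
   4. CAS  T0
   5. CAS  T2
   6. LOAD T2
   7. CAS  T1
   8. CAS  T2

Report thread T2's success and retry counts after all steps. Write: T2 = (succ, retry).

T2 = (1, 1)

T1 LOAD — after: cnt=3, r=3 — load
T2 LOAD — after: cnt=3, r=3 — load
T0 LOAD — after: cnt=3, r=3 — load
T0 CAS — after: cnt=4, r=3 — ok
T2 CAS — after: cnt=4, r=3 — retry
T2 LOAD — after: cnt=4, r=4 — load
T1 CAS — after: cnt=4, r=3 — retry
T2 CAS — after: cnt=5, r=4 — ok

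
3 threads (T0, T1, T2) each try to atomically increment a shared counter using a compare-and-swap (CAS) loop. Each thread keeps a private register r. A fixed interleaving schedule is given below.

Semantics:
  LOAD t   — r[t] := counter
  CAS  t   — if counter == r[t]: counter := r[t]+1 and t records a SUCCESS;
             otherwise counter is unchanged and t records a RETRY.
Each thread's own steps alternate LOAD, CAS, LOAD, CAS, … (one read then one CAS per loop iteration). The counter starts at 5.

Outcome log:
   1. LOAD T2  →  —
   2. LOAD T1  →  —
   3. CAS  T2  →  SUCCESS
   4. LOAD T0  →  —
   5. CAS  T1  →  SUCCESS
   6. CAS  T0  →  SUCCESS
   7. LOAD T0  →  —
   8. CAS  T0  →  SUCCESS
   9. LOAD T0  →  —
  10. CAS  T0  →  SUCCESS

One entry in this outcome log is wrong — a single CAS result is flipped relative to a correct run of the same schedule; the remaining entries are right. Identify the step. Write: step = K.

Correct run:
#1 T2 reads 5
#2 T1 reads 5
#3 T2 CAS(5→6) writes; counter now 6
#4 T0 reads 6
#5 T1 CAS(5→6) fails; counter now 6
#6 T0 CAS(6→7) writes; counter now 7
#7 T0 reads 7
#8 T0 CAS(7→8) writes; counter now 8
#9 T0 reads 8
#10 T0 CAS(8→9) writes; counter now 9
Flip is step 5.

step = 5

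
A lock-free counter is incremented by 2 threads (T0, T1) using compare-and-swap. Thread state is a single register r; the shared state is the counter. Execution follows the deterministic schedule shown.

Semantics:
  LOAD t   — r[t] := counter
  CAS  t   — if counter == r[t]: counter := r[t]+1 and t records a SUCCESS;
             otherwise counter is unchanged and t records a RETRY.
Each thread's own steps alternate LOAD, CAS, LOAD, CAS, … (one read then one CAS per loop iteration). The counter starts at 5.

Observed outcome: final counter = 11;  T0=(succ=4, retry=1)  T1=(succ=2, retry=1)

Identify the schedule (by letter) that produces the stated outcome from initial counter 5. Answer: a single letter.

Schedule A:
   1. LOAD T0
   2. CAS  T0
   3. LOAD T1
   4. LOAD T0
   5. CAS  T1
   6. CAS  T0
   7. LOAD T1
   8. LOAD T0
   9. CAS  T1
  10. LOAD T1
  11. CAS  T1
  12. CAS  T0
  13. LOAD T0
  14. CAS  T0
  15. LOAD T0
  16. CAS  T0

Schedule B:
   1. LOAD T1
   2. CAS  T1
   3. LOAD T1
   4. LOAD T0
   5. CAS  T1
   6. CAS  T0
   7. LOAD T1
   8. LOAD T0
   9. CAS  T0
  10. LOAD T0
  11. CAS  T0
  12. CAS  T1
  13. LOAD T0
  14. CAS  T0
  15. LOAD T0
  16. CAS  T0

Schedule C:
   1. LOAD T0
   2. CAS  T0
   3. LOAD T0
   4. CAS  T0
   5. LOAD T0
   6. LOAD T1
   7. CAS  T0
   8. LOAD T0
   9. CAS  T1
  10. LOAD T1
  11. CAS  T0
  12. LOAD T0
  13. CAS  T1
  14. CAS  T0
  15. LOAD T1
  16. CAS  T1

B

Run B:
step 1: T1 LOAD ⇒ load; ctr=5 reg=5
step 2: T1 CAS ⇒ ok; ctr=6 reg=5
step 3: T1 LOAD ⇒ load; ctr=6 reg=6
step 4: T0 LOAD ⇒ load; ctr=6 reg=6
step 5: T1 CAS ⇒ ok; ctr=7 reg=6
step 6: T0 CAS ⇒ retry; ctr=7 reg=6
step 7: T1 LOAD ⇒ load; ctr=7 reg=7
step 8: T0 LOAD ⇒ load; ctr=7 reg=7
step 9: T0 CAS ⇒ ok; ctr=8 reg=7
step 10: T0 LOAD ⇒ load; ctr=8 reg=8
step 11: T0 CAS ⇒ ok; ctr=9 reg=8
step 12: T1 CAS ⇒ retry; ctr=9 reg=7
step 13: T0 LOAD ⇒ load; ctr=9 reg=9
step 14: T0 CAS ⇒ ok; ctr=10 reg=9
step 15: T0 LOAD ⇒ load; ctr=10 reg=10
step 16: T0 CAS ⇒ ok; ctr=11 reg=10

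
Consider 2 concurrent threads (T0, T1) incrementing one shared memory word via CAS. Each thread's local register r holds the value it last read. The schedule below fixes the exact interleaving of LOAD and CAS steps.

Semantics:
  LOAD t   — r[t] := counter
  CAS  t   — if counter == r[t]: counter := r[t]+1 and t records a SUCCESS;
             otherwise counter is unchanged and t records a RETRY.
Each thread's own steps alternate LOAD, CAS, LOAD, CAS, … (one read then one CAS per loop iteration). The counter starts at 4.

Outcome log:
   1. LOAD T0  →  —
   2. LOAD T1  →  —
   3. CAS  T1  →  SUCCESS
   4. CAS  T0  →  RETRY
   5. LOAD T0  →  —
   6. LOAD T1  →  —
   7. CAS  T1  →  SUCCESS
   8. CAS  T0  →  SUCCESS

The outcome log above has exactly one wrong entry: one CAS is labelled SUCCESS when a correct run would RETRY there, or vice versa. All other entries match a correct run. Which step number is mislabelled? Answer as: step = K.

Re-executing:
#1 T0 reads 4
#2 T1 reads 4
#3 T1 CAS(4→5) writes; counter now 5
#4 T0 CAS(4→5) fails; counter now 5
#5 T0 reads 5
#6 T1 reads 5
#7 T1 CAS(5→6) writes; counter now 6
#8 T0 CAS(5→6) fails; counter now 6
Mismatch at 8.

step = 8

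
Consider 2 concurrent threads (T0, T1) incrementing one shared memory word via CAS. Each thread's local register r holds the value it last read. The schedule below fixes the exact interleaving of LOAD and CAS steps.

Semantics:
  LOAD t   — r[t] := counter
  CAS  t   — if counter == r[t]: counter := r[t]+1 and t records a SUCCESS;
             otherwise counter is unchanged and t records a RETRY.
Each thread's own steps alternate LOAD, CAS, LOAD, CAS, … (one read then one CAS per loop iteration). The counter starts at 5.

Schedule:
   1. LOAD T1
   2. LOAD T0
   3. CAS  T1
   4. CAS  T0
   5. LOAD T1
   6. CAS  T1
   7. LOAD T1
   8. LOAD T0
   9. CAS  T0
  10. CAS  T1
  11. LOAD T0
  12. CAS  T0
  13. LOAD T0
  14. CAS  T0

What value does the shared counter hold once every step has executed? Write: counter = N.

#1 T1 reads 5
#2 T0 reads 5
#3 T1 CAS(5→6) writes; counter now 6
#4 T0 CAS(5→6) fails; counter now 6
#5 T1 reads 6
#6 T1 CAS(6→7) writes; counter now 7
#7 T1 reads 7
#8 T0 reads 7
#9 T0 CAS(7→8) writes; counter now 8
#10 T1 CAS(7→8) fails; counter now 8
#11 T0 reads 8
#12 T0 CAS(8→9) writes; counter now 9
#13 T0 reads 9
#14 T0 CAS(9→10) writes; counter now 10

counter = 10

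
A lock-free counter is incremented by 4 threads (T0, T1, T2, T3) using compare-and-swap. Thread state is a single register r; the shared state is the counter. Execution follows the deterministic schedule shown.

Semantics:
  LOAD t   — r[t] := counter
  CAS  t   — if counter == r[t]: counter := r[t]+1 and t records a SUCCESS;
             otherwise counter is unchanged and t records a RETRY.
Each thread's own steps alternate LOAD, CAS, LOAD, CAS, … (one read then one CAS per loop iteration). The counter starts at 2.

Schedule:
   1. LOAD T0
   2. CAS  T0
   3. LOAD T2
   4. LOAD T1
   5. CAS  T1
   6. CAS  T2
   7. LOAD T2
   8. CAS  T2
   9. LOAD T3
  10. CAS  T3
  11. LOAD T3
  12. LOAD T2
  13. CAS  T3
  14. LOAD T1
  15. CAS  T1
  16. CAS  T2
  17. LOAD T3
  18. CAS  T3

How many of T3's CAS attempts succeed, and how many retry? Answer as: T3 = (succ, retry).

T3 = (3, 0)

step 1: T0 LOAD ⇒ load; ctr=2 reg=2
step 2: T0 CAS ⇒ ok; ctr=3 reg=2
step 3: T2 LOAD ⇒ load; ctr=3 reg=3
step 4: T1 LOAD ⇒ load; ctr=3 reg=3
step 5: T1 CAS ⇒ ok; ctr=4 reg=3
step 6: T2 CAS ⇒ retry; ctr=4 reg=3
step 7: T2 LOAD ⇒ load; ctr=4 reg=4
step 8: T2 CAS ⇒ ok; ctr=5 reg=4
step 9: T3 LOAD ⇒ load; ctr=5 reg=5
step 10: T3 CAS ⇒ ok; ctr=6 reg=5
step 11: T3 LOAD ⇒ load; ctr=6 reg=6
step 12: T2 LOAD ⇒ load; ctr=6 reg=6
step 13: T3 CAS ⇒ ok; ctr=7 reg=6
step 14: T1 LOAD ⇒ load; ctr=7 reg=7
step 15: T1 CAS ⇒ ok; ctr=8 reg=7
step 16: T2 CAS ⇒ retry; ctr=8 reg=6
step 17: T3 LOAD ⇒ load; ctr=8 reg=8
step 18: T3 CAS ⇒ ok; ctr=9 reg=8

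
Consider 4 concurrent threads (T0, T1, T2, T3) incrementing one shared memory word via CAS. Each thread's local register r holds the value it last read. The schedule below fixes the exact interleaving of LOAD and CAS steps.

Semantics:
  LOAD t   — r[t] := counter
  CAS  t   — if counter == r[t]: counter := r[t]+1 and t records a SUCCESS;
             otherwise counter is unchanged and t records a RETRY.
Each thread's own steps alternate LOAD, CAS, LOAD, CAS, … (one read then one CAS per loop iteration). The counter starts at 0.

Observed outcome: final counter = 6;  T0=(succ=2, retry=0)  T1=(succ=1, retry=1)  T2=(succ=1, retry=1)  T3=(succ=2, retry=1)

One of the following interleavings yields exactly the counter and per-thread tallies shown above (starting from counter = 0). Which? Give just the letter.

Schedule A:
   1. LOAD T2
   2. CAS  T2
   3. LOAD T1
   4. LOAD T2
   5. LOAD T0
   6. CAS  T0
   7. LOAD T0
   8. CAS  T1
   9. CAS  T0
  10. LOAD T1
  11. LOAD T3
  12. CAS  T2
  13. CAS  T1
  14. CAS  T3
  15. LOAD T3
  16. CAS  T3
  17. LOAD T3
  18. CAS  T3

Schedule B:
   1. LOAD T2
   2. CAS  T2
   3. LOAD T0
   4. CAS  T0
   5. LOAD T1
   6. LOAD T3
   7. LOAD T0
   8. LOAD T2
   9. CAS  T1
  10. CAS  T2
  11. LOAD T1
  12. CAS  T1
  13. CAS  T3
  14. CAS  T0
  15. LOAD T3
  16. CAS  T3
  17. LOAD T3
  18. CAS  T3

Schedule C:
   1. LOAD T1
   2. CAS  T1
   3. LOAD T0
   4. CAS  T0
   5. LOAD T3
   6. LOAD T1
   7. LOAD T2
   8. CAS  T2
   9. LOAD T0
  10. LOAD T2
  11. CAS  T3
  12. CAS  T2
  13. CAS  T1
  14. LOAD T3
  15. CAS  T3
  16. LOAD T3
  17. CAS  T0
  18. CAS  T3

Tracing schedule A:
step 1: T2 LOAD ⇒ load; ctr=0 reg=0
step 2: T2 CAS ⇒ ok; ctr=1 reg=0
step 3: T1 LOAD ⇒ load; ctr=1 reg=1
step 4: T2 LOAD ⇒ load; ctr=1 reg=1
step 5: T0 LOAD ⇒ load; ctr=1 reg=1
step 6: T0 CAS ⇒ ok; ctr=2 reg=1
step 7: T0 LOAD ⇒ load; ctr=2 reg=2
step 8: T1 CAS ⇒ retry; ctr=2 reg=1
step 9: T0 CAS ⇒ ok; ctr=3 reg=2
step 10: T1 LOAD ⇒ load; ctr=3 reg=3
step 11: T3 LOAD ⇒ load; ctr=3 reg=3
step 12: T2 CAS ⇒ retry; ctr=3 reg=1
step 13: T1 CAS ⇒ ok; ctr=4 reg=3
step 14: T3 CAS ⇒ retry; ctr=4 reg=3
step 15: T3 LOAD ⇒ load; ctr=4 reg=4
step 16: T3 CAS ⇒ ok; ctr=5 reg=4
step 17: T3 LOAD ⇒ load; ctr=5 reg=5
step 18: T3 CAS ⇒ ok; ctr=6 reg=5

A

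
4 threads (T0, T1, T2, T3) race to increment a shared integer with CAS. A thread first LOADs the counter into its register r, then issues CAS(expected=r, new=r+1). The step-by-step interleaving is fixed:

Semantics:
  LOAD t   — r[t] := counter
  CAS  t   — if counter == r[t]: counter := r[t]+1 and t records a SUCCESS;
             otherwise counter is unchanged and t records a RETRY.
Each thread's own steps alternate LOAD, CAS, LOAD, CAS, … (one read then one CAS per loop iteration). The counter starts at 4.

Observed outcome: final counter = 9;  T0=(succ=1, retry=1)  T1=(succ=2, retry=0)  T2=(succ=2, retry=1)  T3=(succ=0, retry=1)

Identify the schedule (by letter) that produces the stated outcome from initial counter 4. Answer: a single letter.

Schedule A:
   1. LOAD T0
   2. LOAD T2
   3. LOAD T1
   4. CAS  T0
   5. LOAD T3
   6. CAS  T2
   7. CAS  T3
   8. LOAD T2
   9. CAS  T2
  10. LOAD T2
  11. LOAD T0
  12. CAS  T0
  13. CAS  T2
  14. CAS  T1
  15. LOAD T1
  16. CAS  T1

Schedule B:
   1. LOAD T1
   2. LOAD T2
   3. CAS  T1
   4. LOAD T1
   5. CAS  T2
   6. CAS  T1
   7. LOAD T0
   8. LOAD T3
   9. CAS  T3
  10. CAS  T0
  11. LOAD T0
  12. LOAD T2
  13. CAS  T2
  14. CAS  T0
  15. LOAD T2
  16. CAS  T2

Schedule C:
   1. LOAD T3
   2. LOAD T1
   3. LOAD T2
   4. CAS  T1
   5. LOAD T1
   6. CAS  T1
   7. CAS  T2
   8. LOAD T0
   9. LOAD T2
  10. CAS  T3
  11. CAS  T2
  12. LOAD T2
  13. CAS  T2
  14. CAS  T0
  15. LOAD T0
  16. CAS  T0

C

Simulating candidate C:
#1 T3 reads 4
#2 T1 reads 4
#3 T2 reads 4
#4 T1 CAS(4→5) writes; counter now 5
#5 T1 reads 5
#6 T1 CAS(5→6) writes; counter now 6
#7 T2 CAS(4→5) fails; counter now 6
#8 T0 reads 6
#9 T2 reads 6
#10 T3 CAS(4→5) fails; counter now 6
#11 T2 CAS(6→7) writes; counter now 7
#12 T2 reads 7
#13 T2 CAS(7→8) writes; counter now 8
#14 T0 CAS(6→7) fails; counter now 8
#15 T0 reads 8
#16 T0 CAS(8→9) writes; counter now 9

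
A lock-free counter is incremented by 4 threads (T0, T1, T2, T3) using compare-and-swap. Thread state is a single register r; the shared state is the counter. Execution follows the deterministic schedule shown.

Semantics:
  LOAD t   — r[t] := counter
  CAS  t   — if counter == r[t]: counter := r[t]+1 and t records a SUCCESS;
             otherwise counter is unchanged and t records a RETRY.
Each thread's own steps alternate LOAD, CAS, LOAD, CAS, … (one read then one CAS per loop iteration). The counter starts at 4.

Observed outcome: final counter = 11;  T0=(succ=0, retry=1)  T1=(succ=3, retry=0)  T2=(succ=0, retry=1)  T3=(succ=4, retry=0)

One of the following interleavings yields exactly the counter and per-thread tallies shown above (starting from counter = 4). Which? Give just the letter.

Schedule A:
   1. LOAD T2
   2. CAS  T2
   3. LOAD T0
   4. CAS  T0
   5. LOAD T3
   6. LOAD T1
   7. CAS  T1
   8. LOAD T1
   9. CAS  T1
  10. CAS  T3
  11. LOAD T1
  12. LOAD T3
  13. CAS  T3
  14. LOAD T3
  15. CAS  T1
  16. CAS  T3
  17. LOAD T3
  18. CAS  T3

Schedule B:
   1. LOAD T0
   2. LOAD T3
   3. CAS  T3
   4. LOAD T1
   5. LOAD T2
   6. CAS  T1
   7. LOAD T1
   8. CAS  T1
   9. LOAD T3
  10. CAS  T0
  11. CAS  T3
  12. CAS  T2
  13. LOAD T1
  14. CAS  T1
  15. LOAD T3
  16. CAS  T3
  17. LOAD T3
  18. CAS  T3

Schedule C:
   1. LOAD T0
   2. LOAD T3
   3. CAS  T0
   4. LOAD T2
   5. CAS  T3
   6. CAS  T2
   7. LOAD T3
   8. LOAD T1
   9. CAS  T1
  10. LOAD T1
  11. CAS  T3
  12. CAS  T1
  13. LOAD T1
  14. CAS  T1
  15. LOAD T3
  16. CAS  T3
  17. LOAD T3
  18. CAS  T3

B

Simulating candidate B:
1. LOAD T0 → mem=4 r[T0]=4 [LOAD]
2. LOAD T3 → mem=4 r[T3]=4 [LOAD]
3. CAS T3 → mem=5 r[T3]=4 [OK]
4. LOAD T1 → mem=5 r[T1]=5 [LOAD]
5. LOAD T2 → mem=5 r[T2]=5 [LOAD]
6. CAS T1 → mem=6 r[T1]=5 [OK]
7. LOAD T1 → mem=6 r[T1]=6 [LOAD]
8. CAS T1 → mem=7 r[T1]=6 [OK]
9. LOAD T3 → mem=7 r[T3]=7 [LOAD]
10. CAS T0 → mem=7 r[T0]=4 [RETRY]
11. CAS T3 → mem=8 r[T3]=7 [OK]
12. CAS T2 → mem=8 r[T2]=5 [RETRY]
13. LOAD T1 → mem=8 r[T1]=8 [LOAD]
14. CAS T1 → mem=9 r[T1]=8 [OK]
15. LOAD T3 → mem=9 r[T3]=9 [LOAD]
16. CAS T3 → mem=10 r[T3]=9 [OK]
17. LOAD T3 → mem=10 r[T3]=10 [LOAD]
18. CAS T3 → mem=11 r[T3]=10 [OK]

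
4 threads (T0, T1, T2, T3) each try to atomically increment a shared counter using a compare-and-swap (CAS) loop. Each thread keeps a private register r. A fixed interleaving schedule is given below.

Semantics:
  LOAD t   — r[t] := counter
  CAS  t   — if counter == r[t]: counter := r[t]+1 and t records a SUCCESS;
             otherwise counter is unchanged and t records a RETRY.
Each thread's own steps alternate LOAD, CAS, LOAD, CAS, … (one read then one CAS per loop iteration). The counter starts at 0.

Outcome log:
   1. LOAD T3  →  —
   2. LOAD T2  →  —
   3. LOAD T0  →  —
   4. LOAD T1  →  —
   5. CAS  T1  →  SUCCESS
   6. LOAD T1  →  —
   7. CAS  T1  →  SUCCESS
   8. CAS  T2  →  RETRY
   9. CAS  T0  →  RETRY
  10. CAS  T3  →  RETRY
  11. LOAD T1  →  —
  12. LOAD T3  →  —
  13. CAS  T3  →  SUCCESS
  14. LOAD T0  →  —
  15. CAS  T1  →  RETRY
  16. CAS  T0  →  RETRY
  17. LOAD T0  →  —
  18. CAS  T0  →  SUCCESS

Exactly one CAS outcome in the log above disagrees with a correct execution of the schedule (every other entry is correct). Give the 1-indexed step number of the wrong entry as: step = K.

Correct run:
[1] T3.load  rd  (counter 0, T3.r 0)
[2] T2.load  rd  (counter 0, T2.r 0)
[3] T0.load  rd  (counter 0, T0.r 0)
[4] T1.load  rd  (counter 0, T1.r 0)
[5] T1.cas  hit  (counter 1, T1.r 0)
[6] T1.load  rd  (counter 1, T1.r 1)
[7] T1.cas  hit  (counter 2, T1.r 1)
[8] T2.cas  miss  (counter 2, T2.r 0)
[9] T0.cas  miss  (counter 2, T0.r 0)
[10] T3.cas  miss  (counter 2, T3.r 0)
[11] T1.load  rd  (counter 2, T1.r 2)
[12] T3.load  rd  (counter 2, T3.r 2)
[13] T3.cas  hit  (counter 3, T3.r 2)
[14] T0.load  rd  (counter 3, T0.r 3)
[15] T1.cas  miss  (counter 3, T1.r 2)
[16] T0.cas  hit  (counter 4, T0.r 3)
[17] T0.load  rd  (counter 4, T0.r 4)
[18] T0.cas  hit  (counter 5, T0.r 4)
Mismatch at 16.

step = 16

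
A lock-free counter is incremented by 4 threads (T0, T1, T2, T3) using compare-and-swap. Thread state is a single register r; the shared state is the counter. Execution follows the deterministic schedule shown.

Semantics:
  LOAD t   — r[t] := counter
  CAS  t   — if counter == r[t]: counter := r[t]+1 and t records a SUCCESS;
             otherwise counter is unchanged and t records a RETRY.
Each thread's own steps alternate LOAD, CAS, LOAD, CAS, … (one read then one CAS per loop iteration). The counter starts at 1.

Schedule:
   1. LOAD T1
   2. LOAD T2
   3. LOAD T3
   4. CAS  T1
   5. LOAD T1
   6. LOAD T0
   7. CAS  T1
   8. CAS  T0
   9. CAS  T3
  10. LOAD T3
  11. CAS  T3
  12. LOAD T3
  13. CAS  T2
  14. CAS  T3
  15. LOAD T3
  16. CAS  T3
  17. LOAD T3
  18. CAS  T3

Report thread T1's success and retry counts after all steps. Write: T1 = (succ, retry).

step 1: T1 LOAD ⇒ load; ctr=1 reg=1
step 2: T2 LOAD ⇒ load; ctr=1 reg=1
step 3: T3 LOAD ⇒ load; ctr=1 reg=1
step 4: T1 CAS ⇒ ok; ctr=2 reg=1
step 5: T1 LOAD ⇒ load; ctr=2 reg=2
step 6: T0 LOAD ⇒ load; ctr=2 reg=2
step 7: T1 CAS ⇒ ok; ctr=3 reg=2
step 8: T0 CAS ⇒ retry; ctr=3 reg=2
step 9: T3 CAS ⇒ retry; ctr=3 reg=1
step 10: T3 LOAD ⇒ load; ctr=3 reg=3
step 11: T3 CAS ⇒ ok; ctr=4 reg=3
step 12: T3 LOAD ⇒ load; ctr=4 reg=4
step 13: T2 CAS ⇒ retry; ctr=4 reg=1
step 14: T3 CAS ⇒ ok; ctr=5 reg=4
step 15: T3 LOAD ⇒ load; ctr=5 reg=5
step 16: T3 CAS ⇒ ok; ctr=6 reg=5
step 17: T3 LOAD ⇒ load; ctr=6 reg=6
step 18: T3 CAS ⇒ ok; ctr=7 reg=6

T1 = (2, 0)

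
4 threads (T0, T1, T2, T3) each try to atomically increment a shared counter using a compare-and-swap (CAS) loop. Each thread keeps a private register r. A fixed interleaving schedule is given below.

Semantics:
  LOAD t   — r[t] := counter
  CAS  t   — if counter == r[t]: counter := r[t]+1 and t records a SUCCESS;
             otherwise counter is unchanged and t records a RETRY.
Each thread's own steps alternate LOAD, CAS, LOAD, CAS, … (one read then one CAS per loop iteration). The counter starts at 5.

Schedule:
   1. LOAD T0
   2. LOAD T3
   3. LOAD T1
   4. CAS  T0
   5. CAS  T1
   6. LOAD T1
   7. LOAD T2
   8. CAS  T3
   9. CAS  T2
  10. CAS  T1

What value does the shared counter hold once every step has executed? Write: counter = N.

counter = 7

1. LOAD T0 → mem=5 r[T0]=5 [LOAD]
2. LOAD T3 → mem=5 r[T3]=5 [LOAD]
3. LOAD T1 → mem=5 r[T1]=5 [LOAD]
4. CAS T0 → mem=6 r[T0]=5 [OK]
5. CAS T1 → mem=6 r[T1]=5 [RETRY]
6. LOAD T1 → mem=6 r[T1]=6 [LOAD]
7. LOAD T2 → mem=6 r[T2]=6 [LOAD]
8. CAS T3 → mem=6 r[T3]=5 [RETRY]
9. CAS T2 → mem=7 r[T2]=6 [OK]
10. CAS T1 → mem=7 r[T1]=6 [RETRY]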